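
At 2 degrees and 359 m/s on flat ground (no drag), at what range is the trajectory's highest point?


R = v0^2*sin(2*theta)/g = 359^2*sin(2*2°)/9.81 = 916.441 m
apex_dist = R/2 = 916.441/2 = 458.2 m

458.2 m


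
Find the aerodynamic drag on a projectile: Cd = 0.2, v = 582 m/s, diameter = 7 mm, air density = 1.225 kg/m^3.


A = pi*(d/2)^2 = pi*(7/2000)^2 = 3.84845e-05 m^2
Fd = 0.5*Cd*rho*A*v^2 = 0.5*0.2*1.225*3.84845e-05*582^2 = 1.597 N

1.597 N


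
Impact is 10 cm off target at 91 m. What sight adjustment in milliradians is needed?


1 mrad subtends 1 cm per 10 m of range, so adj = error_cm / (dist_m / 10) = 10 / (91/10) = 1.099 mrad

1.099 mrad


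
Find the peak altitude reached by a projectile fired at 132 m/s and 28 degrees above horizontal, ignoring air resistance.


H = (v0*sin(theta))^2 / (2g) = (132*sin(28°))^2 / (2*9.81) = 195.7 m

195.7 m


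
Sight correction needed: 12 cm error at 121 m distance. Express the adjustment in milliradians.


1 mrad subtends 1 cm per 10 m of range, so adj = error_cm / (dist_m / 10) = 12 / (121/10) = 0.9917 mrad

0.9917 mrad


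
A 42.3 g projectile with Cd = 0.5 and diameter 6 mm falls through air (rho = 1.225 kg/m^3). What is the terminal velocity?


A = pi*(d/2)^2 = pi*(6/2000)^2 = 2.82743e-05 m^2
vt = sqrt(2mg/(Cd*rho*A)) = sqrt(2*0.0423*9.81/(0.5 * 1.225 * 2.82743e-05)) = 218.9 m/s

218.9 m/s


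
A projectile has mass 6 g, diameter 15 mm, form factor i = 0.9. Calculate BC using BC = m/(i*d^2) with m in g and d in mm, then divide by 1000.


BC = m/(i*d^2*1000) = 6/(0.9 * 15^2 * 1000) = 2.963e-05

2.963e-05


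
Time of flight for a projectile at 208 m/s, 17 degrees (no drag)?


T = 2*v0*sin(theta)/g = 2*208*sin(17°)/9.81 = 12.4 s

12.4 s


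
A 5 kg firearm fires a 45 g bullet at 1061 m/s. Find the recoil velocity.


v_recoil = m_p * v_p / m_gun = 0.045 * 1061 / 5 = 9.549 m/s

9.549 m/s


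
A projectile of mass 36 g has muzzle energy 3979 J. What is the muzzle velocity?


v = sqrt(2*E/m) = sqrt(2*3979/0.036) = 470.2 m/s

470.2 m/s


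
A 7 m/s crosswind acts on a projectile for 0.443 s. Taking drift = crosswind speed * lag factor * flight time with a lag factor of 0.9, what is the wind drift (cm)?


drift = v_wind * lag * t = 7 * 0.9 * 0.443 = 2.7909 m ≈ 279.1 cm

279.1 cm


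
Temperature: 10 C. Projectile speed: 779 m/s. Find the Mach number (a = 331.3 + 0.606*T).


a = 331.3 + 0.606*(10) = 337.36 m/s
M = v/a = 779/337.36 = 2.309

2.309


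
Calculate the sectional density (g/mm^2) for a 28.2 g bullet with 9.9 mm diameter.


SD = m/d^2 = 28.2/9.9^2 = 0.2877 g/mm^2

0.2877 g/mm^2


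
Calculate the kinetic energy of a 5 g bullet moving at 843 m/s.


E = 0.5*m*v^2 = 0.5*0.005*843^2 = 1777 J

1777 J


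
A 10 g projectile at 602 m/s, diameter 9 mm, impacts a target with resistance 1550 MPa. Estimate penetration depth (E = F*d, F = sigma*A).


A = pi*(d/2)^2 = pi*(9/2)^2 = 63.6173 mm^2
E = 0.5*m*v^2 = 0.5*0.01*602^2 = 1812.02 J
depth = E/(sigma*A) = 1812.02 J / (1550 MPa * 63.6173 mm^2) = 1812.02/(1550 * 63.6173) m = 0.0183762 m ≈ 18.38 mm

18.38 mm


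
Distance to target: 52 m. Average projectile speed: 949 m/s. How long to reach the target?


t = d/v = 52/949 = 0.05479 s

0.05479 s


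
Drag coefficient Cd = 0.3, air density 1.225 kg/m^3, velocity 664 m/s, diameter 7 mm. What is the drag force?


A = pi*(d/2)^2 = pi*(7/2000)^2 = 3.84845e-05 m^2
Fd = 0.5*Cd*rho*A*v^2 = 0.5*0.3*1.225*3.84845e-05*664^2 = 3.118 N

3.118 N


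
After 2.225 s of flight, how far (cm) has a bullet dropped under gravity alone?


drop = 0.5*g*t^2 = 0.5*9.81*2.225^2 = 24.2828 m ≈ 2428 cm

2428 cm


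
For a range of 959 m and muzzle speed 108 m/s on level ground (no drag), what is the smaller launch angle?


sin(2*theta) = R*g/v0^2 = 959*9.81/108^2 = 0.806566, theta = arcsin(0.806566)/2 = 26.88°

26.88 degrees


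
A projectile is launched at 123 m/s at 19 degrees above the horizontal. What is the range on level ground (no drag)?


R = v0^2 * sin(2*theta) / g = 123^2 * sin(2*19°) / 9.81 = 949.5 m

949.5 m


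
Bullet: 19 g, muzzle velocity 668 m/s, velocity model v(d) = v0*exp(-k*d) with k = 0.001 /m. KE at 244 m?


v = v0*exp(-k*d) = 668*exp(-0.001*244) = 523.37 m/s
E = 0.5*m*v^2 = 0.5*0.019*523.37^2 = 2602 J

2602 J


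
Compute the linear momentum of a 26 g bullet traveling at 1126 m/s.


p = m*v = 0.026*1126 = 29.28 kg·m/s

29.28 kg·m/s


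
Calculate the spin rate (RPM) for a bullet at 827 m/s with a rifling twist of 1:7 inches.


twist_m = 7*0.0254 = 0.1778 m
spin = v/twist = 827/0.1778 = 4651.294 rev/s
RPM = spin*60 = 4651.294*60 ≈ 279078 RPM

279078 RPM


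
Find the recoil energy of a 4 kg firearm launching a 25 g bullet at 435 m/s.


v_r = m_p*v_p/m_gun = 0.025*435/4 = 2.71875 m/s, E_r = 0.5*m_gun*v_r^2 = 0.5*4*2.71875^2 = 14.78 J

14.78 J


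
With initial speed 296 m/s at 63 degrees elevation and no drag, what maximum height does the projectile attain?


H = (v0*sin(theta))^2 / (2g) = (296*sin(63°))^2 / (2*9.81) = 3545 m

3545 m


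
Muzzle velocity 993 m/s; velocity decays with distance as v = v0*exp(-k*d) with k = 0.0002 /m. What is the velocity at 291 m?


v = v0*exp(-k*d) = 993*exp(-0.0002*291) = 936.9 m/s

936.9 m/s


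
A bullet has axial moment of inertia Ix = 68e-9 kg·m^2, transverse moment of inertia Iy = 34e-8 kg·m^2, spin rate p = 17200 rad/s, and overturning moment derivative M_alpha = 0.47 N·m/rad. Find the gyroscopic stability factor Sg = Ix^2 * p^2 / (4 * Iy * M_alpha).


Sg = Ix^2 * p^2 / (4 * Iy * M_alpha) = (68e-9)^2 * 17200^2 / (4 * 34e-8 * 0.47) = 2.14

2.14


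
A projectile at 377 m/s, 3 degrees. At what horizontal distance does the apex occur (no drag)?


R = v0^2*sin(2*theta)/g = 377^2*sin(2*3°)/9.81 = 1514.43 m
apex_dist = R/2 = 1514.43/2 = 757.2 m

757.2 m


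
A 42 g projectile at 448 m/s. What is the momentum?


p = m*v = 0.042*448 = 18.82 kg·m/s

18.82 kg·m/s


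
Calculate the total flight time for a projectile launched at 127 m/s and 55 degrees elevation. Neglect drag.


T = 2*v0*sin(theta)/g = 2*127*sin(55°)/9.81 = 21.21 s

21.21 s


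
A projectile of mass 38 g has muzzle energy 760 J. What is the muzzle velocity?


v = sqrt(2*E/m) = sqrt(2*760/0.038) = 200 m/s

200 m/s


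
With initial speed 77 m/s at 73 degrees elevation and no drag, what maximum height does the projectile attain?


H = (v0*sin(theta))^2 / (2g) = (77*sin(73°))^2 / (2*9.81) = 276.4 m

276.4 m


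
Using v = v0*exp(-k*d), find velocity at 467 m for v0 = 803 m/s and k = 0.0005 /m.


v = v0*exp(-k*d) = 803*exp(-0.0005*467) = 635.8 m/s

635.8 m/s


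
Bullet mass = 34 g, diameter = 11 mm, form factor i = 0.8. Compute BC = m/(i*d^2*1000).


BC = m/(i*d^2*1000) = 34/(0.8 * 11^2 * 1000) = 0.0003512

0.0003512


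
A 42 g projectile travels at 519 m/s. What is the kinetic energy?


E = 0.5*m*v^2 = 0.5*0.042*519^2 = 5657 J

5657 J


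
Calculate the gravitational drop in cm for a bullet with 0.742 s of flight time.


drop = 0.5*g*t^2 = 0.5*9.81*0.742^2 = 2.70052 m ≈ 270.1 cm

270.1 cm


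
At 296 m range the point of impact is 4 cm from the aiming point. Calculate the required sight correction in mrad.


1 mrad subtends 1 cm per 10 m of range, so adj = error_cm / (dist_m / 10) = 4 / (296/10) = 0.1351 mrad

0.1351 mrad


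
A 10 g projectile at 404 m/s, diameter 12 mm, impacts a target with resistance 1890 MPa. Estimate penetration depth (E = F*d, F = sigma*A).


A = pi*(d/2)^2 = pi*(12/2)^2 = 113.097 mm^2
E = 0.5*m*v^2 = 0.5*0.01*404^2 = 816.08 J
depth = E/(sigma*A) = 816.08 J / (1890 MPa * 113.097 mm^2) = 816.08/(1890 * 113.097) m = 0.00381785 m ≈ 3.818 mm

3.818 mm


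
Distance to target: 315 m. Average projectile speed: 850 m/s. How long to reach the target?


t = d/v = 315/850 = 0.3706 s

0.3706 s


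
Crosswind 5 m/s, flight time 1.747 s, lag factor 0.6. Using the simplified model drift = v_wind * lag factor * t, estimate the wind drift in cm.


drift = v_wind * lag * t = 5 * 0.6 * 1.747 = 5.241 m ≈ 524.1 cm

524.1 cm


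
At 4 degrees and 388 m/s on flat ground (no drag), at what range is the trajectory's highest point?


R = v0^2*sin(2*theta)/g = 388^2*sin(2*4°)/9.81 = 2135.75 m
apex_dist = R/2 = 2135.75/2 = 1068 m

1068 m


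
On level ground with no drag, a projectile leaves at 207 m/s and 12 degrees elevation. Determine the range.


R = v0^2 * sin(2*theta) / g = 207^2 * sin(2*12°) / 9.81 = 1777 m

1777 m


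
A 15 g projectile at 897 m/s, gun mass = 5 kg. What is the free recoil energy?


v_r = m_p*v_p/m_gun = 0.015*897/5 = 2.691 m/s, E_r = 0.5*m_gun*v_r^2 = 0.5*5*2.691^2 = 18.1 J

18.1 J


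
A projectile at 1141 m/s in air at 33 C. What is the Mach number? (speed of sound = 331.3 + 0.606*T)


a = 331.3 + 0.606*(33) = 351.298 m/s
M = v/a = 1141/351.298 = 3.248

3.248


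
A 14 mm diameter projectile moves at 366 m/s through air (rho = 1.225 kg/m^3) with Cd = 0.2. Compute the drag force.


A = pi*(d/2)^2 = pi*(14/2000)^2 = 1.53938e-04 m^2
Fd = 0.5*Cd*rho*A*v^2 = 0.5*0.2*1.225*1.53938e-04*366^2 = 2.526 N

2.526 N


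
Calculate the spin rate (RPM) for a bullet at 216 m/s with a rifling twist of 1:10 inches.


twist_m = 10*0.0254 = 0.254 m
spin = v/twist = 216/0.254 = 850.3937 rev/s
RPM = spin*60 = 850.3937*60 ≈ 51024 RPM

51024 RPM


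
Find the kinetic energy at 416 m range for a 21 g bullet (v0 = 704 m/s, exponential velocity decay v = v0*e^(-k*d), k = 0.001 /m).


v = v0*exp(-k*d) = 704*exp(-0.001*416) = 464.415 m/s
E = 0.5*m*v^2 = 0.5*0.021*464.415^2 = 2265 J

2265 J


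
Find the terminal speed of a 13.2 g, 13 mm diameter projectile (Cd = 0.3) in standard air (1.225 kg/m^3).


A = pi*(d/2)^2 = pi*(13/2000)^2 = 1.32732e-04 m^2
vt = sqrt(2mg/(Cd*rho*A)) = sqrt(2*0.0132*9.81/(0.3 * 1.225 * 1.32732e-04)) = 72.87 m/s

72.87 m/s


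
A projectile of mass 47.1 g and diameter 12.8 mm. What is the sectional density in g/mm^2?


SD = m/d^2 = 47.1/12.8^2 = 0.2875 g/mm^2

0.2875 g/mm^2


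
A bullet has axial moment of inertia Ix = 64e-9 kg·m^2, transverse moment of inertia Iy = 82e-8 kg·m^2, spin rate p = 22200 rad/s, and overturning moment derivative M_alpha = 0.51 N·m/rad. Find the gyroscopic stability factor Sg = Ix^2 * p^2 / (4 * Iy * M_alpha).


Sg = Ix^2 * p^2 / (4 * Iy * M_alpha) = (64e-9)^2 * 22200^2 / (4 * 82e-8 * 0.51) = 1.207

1.207


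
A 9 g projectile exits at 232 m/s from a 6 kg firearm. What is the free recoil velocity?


v_recoil = m_p * v_p / m_gun = 0.009 * 232 / 6 = 0.348 m/s

0.348 m/s


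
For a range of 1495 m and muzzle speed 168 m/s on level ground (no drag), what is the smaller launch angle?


sin(2*theta) = R*g/v0^2 = 1495*9.81/168^2 = 0.519627, theta = arcsin(0.519627)/2 = 15.65°

15.65 degrees


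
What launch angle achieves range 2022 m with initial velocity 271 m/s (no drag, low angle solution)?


sin(2*theta) = R*g/v0^2 = 2022*9.81/271^2 = 0.270092, theta = arcsin(0.270092)/2 = 7.835°

7.835 degrees


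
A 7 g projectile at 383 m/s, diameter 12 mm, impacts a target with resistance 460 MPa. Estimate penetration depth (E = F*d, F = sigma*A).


A = pi*(d/2)^2 = pi*(12/2)^2 = 113.097 mm^2
E = 0.5*m*v^2 = 0.5*0.007*383^2 = 513.412 J
depth = E/(sigma*A) = 513.412 J / (460 MPa * 113.097 mm^2) = 513.412/(460 * 113.097) m = 0.0098686 m ≈ 9.869 mm

9.869 mm


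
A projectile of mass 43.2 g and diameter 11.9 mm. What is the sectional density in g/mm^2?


SD = m/d^2 = 43.2/11.9^2 = 0.3051 g/mm^2

0.3051 g/mm^2


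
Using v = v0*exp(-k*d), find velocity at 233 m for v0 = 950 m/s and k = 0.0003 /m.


v = v0*exp(-k*d) = 950*exp(-0.0003*233) = 885.9 m/s

885.9 m/s


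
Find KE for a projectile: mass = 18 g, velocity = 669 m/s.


E = 0.5*m*v^2 = 0.5*0.018*669^2 = 4028 J

4028 J


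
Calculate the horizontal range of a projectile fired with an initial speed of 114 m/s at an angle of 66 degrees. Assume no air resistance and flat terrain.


R = v0^2 * sin(2*theta) / g = 114^2 * sin(2*66°) / 9.81 = 984.5 m

984.5 m


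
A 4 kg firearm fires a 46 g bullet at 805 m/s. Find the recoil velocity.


v_recoil = m_p * v_p / m_gun = 0.046 * 805 / 4 = 9.258 m/s

9.258 m/s


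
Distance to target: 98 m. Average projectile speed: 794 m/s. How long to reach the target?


t = d/v = 98/794 = 0.1234 s

0.1234 s


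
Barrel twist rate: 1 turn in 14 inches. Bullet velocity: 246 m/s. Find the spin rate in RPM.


twist_m = 14*0.0254 = 0.3556 m
spin = v/twist = 246/0.3556 = 691.7885 rev/s
RPM = spin*60 = 691.7885*60 ≈ 41507 RPM

41507 RPM


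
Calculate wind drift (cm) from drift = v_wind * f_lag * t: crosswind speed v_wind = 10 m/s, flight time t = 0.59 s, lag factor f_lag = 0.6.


drift = v_wind * lag * t = 10 * 0.6 * 0.59 = 3.54 m ≈ 354 cm

354 cm


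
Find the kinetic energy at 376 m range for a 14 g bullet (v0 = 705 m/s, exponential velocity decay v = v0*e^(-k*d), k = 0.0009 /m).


v = v0*exp(-k*d) = 705*exp(-0.0009*376) = 502.602 m/s
E = 0.5*m*v^2 = 0.5*0.014*502.602^2 = 1768 J

1768 J


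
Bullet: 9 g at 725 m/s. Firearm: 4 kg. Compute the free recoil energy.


v_r = m_p*v_p/m_gun = 0.009*725/4 = 1.63125 m/s, E_r = 0.5*m_gun*v_r^2 = 0.5*4*1.63125^2 = 5.322 J

5.322 J


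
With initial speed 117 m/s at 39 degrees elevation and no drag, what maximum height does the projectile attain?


H = (v0*sin(theta))^2 / (2g) = (117*sin(39°))^2 / (2*9.81) = 276.3 m

276.3 m


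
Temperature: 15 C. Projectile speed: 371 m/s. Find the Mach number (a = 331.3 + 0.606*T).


a = 331.3 + 0.606*(15) = 340.39 m/s
M = v/a = 371/340.39 = 1.09

1.09


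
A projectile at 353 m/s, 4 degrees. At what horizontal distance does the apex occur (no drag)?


R = v0^2*sin(2*theta)/g = 353^2*sin(2*4°)/9.81 = 1767.81 m
apex_dist = R/2 = 1767.81/2 = 883.9 m

883.9 m


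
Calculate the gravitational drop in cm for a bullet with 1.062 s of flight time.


drop = 0.5*g*t^2 = 0.5*9.81*1.062^2 = 5.53207 m ≈ 553.2 cm

553.2 cm


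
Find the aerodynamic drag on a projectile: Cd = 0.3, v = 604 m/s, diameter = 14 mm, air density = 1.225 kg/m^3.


A = pi*(d/2)^2 = pi*(14/2000)^2 = 1.53938e-04 m^2
Fd = 0.5*Cd*rho*A*v^2 = 0.5*0.3*1.225*1.53938e-04*604^2 = 10.32 N

10.32 N


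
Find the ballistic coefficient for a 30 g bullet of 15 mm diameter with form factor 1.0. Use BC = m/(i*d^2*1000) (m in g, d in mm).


BC = m/(i*d^2*1000) = 30/(1.0 * 15^2 * 1000) = 0.0001333

0.0001333


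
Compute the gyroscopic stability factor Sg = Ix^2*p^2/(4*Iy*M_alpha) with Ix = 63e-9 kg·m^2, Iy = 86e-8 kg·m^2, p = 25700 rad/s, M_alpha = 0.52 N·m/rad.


Sg = Ix^2 * p^2 / (4 * Iy * M_alpha) = (63e-9)^2 * 25700^2 / (4 * 86e-8 * 0.52) = 1.465

1.465


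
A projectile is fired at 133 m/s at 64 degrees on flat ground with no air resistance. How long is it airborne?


T = 2*v0*sin(theta)/g = 2*133*sin(64°)/9.81 = 24.37 s

24.37 s


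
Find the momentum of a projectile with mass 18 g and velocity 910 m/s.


p = m*v = 0.018*910 = 16.38 kg·m/s

16.38 kg·m/s


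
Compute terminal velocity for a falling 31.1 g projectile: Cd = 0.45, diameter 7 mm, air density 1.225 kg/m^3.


A = pi*(d/2)^2 = pi*(7/2000)^2 = 3.84845e-05 m^2
vt = sqrt(2mg/(Cd*rho*A)) = sqrt(2*0.0311*9.81/(0.45 * 1.225 * 3.84845e-05)) = 169.6 m/s

169.6 m/s


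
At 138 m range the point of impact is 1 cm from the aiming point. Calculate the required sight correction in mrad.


1 mrad subtends 1 cm per 10 m of range, so adj = error_cm / (dist_m / 10) = 1 / (138/10) = 0.07246 mrad

0.07246 mrad


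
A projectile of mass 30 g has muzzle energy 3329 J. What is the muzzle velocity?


v = sqrt(2*E/m) = sqrt(2*3329/0.03) = 471.1 m/s

471.1 m/s


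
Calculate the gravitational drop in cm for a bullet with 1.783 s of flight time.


drop = 0.5*g*t^2 = 0.5*9.81*1.783^2 = 15.5934 m ≈ 1559 cm

1559 cm


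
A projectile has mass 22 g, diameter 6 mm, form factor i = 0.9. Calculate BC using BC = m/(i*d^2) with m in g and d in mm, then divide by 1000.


BC = m/(i*d^2*1000) = 22/(0.9 * 6^2 * 1000) = 0.000679

0.000679


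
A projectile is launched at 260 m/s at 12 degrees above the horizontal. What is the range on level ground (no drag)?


R = v0^2 * sin(2*theta) / g = 260^2 * sin(2*12°) / 9.81 = 2803 m

2803 m


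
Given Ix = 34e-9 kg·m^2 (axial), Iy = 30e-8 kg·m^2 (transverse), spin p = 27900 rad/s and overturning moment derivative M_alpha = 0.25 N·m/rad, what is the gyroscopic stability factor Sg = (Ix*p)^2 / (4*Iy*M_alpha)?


Sg = Ix^2 * p^2 / (4 * Iy * M_alpha) = (34e-9)^2 * 27900^2 / (4 * 30e-8 * 0.25) = 2.999

2.999


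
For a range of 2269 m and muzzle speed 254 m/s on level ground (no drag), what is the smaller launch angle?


sin(2*theta) = R*g/v0^2 = 2269*9.81/254^2 = 0.345013, theta = arcsin(0.345013)/2 = 10.09°

10.09 degrees


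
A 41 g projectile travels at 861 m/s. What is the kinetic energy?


E = 0.5*m*v^2 = 0.5*0.041*861^2 = 15197 J

15197 J


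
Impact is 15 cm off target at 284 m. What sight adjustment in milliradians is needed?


1 mrad subtends 1 cm per 10 m of range, so adj = error_cm / (dist_m / 10) = 15 / (284/10) = 0.5282 mrad

0.5282 mrad


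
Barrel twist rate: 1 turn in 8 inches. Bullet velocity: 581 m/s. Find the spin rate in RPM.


twist_m = 8*0.0254 = 0.2032 m
spin = v/twist = 581/0.2032 = 2859.252 rev/s
RPM = spin*60 = 2859.252*60 ≈ 171555 RPM

171555 RPM


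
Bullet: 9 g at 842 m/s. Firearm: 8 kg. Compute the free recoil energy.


v_r = m_p*v_p/m_gun = 0.009*842/8 = 0.94725 m/s, E_r = 0.5*m_gun*v_r^2 = 0.5*8*0.94725^2 = 3.589 J

3.589 J


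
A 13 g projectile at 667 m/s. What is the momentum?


p = m*v = 0.013*667 = 8.671 kg·m/s

8.671 kg·m/s


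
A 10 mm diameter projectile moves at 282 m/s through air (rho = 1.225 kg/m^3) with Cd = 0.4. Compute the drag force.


A = pi*(d/2)^2 = pi*(10/2000)^2 = 7.85398e-05 m^2
Fd = 0.5*Cd*rho*A*v^2 = 0.5*0.4*1.225*7.85398e-05*282^2 = 1.53 N

1.53 N


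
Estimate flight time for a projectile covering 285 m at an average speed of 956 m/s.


t = d/v = 285/956 = 0.2981 s

0.2981 s


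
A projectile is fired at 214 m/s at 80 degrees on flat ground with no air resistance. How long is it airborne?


T = 2*v0*sin(theta)/g = 2*214*sin(80°)/9.81 = 42.97 s

42.97 s


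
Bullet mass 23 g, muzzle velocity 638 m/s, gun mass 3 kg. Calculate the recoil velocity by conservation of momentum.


v_recoil = m_p * v_p / m_gun = 0.023 * 638 / 3 = 4.891 m/s

4.891 m/s


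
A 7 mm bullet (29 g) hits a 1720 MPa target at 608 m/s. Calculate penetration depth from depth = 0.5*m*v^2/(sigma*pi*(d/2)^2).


A = pi*(d/2)^2 = pi*(7/2)^2 = 38.4845 mm^2
E = 0.5*m*v^2 = 0.5*0.029*608^2 = 5360.13 J
depth = E/(sigma*A) = 5360.13 J / (1720 MPa * 38.4845 mm^2) = 5360.13/(1720 * 38.4845) m = 0.0809768 m ≈ 80.98 mm

80.98 mm


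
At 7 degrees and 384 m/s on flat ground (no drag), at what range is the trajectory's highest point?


R = v0^2*sin(2*theta)/g = 384^2*sin(2*7°)/9.81 = 3636.37 m
apex_dist = R/2 = 3636.37/2 = 1818 m

1818 m


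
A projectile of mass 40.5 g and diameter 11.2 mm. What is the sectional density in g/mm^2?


SD = m/d^2 = 40.5/11.2^2 = 0.3229 g/mm^2

0.3229 g/mm^2


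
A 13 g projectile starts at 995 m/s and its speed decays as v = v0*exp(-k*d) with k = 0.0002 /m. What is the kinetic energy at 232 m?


v = v0*exp(-k*d) = 995*exp(-0.0002*232) = 949.887 m/s
E = 0.5*m*v^2 = 0.5*0.013*949.887^2 = 5865 J

5865 J


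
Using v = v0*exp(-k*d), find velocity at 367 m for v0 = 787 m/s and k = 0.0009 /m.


v = v0*exp(-k*d) = 787*exp(-0.0009*367) = 565.6 m/s

565.6 m/s


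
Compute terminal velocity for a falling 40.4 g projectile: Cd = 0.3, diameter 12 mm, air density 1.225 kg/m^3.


A = pi*(d/2)^2 = pi*(12/2000)^2 = 1.13097e-04 m^2
vt = sqrt(2mg/(Cd*rho*A)) = sqrt(2*0.0404*9.81/(0.3 * 1.225 * 1.13097e-04)) = 138.1 m/s

138.1 m/s


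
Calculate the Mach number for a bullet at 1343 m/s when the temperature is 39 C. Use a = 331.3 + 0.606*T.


a = 331.3 + 0.606*(39) = 354.934 m/s
M = v/a = 1343/354.934 = 3.784

3.784


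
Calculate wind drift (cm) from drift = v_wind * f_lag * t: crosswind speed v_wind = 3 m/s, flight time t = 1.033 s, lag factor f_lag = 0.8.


drift = v_wind * lag * t = 3 * 0.8 * 1.033 = 2.4792 m ≈ 247.9 cm

247.9 cm


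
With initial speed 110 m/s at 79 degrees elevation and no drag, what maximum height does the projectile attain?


H = (v0*sin(theta))^2 / (2g) = (110*sin(79°))^2 / (2*9.81) = 594.3 m

594.3 m


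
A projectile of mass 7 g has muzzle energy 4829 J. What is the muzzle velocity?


v = sqrt(2*E/m) = sqrt(2*4829/0.007) = 1175 m/s

1175 m/s


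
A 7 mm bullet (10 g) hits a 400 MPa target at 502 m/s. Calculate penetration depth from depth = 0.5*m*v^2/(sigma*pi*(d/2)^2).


A = pi*(d/2)^2 = pi*(7/2)^2 = 38.4845 mm^2
E = 0.5*m*v^2 = 0.5*0.01*502^2 = 1260.02 J
depth = E/(sigma*A) = 1260.02 J / (400 MPa * 38.4845 mm^2) = 1260.02/(400 * 38.4845) m = 0.0818524 m ≈ 81.85 mm

81.85 mm


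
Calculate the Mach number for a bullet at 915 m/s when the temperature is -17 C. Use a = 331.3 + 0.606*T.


a = 331.3 + 0.606*(-17) = 320.998 m/s
M = v/a = 915/320.998 = 2.85

2.85


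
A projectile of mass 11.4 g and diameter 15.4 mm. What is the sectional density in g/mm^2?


SD = m/d^2 = 11.4/15.4^2 = 0.04807 g/mm^2

0.04807 g/mm^2


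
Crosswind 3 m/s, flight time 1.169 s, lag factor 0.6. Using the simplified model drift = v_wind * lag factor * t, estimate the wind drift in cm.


drift = v_wind * lag * t = 3 * 0.6 * 1.169 = 2.1042 m ≈ 210.4 cm

210.4 cm


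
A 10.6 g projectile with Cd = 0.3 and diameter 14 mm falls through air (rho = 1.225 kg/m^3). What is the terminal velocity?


A = pi*(d/2)^2 = pi*(14/2000)^2 = 1.53938e-04 m^2
vt = sqrt(2mg/(Cd*rho*A)) = sqrt(2*0.0106*9.81/(0.3 * 1.225 * 1.53938e-04)) = 60.63 m/s

60.63 m/s


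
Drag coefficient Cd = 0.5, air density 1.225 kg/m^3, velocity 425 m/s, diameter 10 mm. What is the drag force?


A = pi*(d/2)^2 = pi*(10/2000)^2 = 7.85398e-05 m^2
Fd = 0.5*Cd*rho*A*v^2 = 0.5*0.5*1.225*7.85398e-05*425^2 = 4.345 N

4.345 N


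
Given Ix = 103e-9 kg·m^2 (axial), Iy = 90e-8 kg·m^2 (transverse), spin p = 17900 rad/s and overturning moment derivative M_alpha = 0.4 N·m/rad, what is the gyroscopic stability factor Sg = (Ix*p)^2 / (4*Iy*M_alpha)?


Sg = Ix^2 * p^2 / (4 * Iy * M_alpha) = (103e-9)^2 * 17900^2 / (4 * 90e-8 * 0.4) = 2.361

2.361


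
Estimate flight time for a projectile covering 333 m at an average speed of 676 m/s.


t = d/v = 333/676 = 0.4926 s

0.4926 s


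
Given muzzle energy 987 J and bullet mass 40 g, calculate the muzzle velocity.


v = sqrt(2*E/m) = sqrt(2*987/0.04) = 222.1 m/s

222.1 m/s


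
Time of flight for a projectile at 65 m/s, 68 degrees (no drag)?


T = 2*v0*sin(theta)/g = 2*65*sin(68°)/9.81 = 12.29 s

12.29 s


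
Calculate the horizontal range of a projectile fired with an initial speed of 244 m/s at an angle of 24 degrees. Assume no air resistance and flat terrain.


R = v0^2 * sin(2*theta) / g = 244^2 * sin(2*24°) / 9.81 = 4510 m

4510 m


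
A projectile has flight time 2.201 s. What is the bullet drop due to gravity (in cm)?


drop = 0.5*g*t^2 = 0.5*9.81*2.201^2 = 23.7618 m ≈ 2376 cm

2376 cm


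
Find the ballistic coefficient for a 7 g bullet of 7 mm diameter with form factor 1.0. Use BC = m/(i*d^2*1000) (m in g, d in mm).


BC = m/(i*d^2*1000) = 7/(1.0 * 7^2 * 1000) = 0.0001429

0.0001429


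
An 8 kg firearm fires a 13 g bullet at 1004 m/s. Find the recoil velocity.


v_recoil = m_p * v_p / m_gun = 0.013 * 1004 / 8 = 1.631 m/s

1.631 m/s


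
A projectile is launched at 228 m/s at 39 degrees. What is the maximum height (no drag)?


H = (v0*sin(theta))^2 / (2g) = (228*sin(39°))^2 / (2*9.81) = 1049 m

1049 m


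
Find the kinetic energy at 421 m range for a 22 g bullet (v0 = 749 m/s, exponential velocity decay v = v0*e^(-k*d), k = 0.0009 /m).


v = v0*exp(-k*d) = 749*exp(-0.0009*421) = 512.776 m/s
E = 0.5*m*v^2 = 0.5*0.022*512.776^2 = 2892 J

2892 J


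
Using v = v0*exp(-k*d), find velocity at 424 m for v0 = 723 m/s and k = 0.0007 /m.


v = v0*exp(-k*d) = 723*exp(-0.0007*424) = 537.3 m/s

537.3 m/s


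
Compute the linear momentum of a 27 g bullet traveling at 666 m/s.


p = m*v = 0.027*666 = 17.98 kg·m/s

17.98 kg·m/s


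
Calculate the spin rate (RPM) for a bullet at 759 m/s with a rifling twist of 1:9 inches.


twist_m = 9*0.0254 = 0.2286 m
spin = v/twist = 759/0.2286 = 3320.21 rev/s
RPM = spin*60 = 3320.21*60 ≈ 199213 RPM

199213 RPM


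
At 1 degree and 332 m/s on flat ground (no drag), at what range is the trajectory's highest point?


R = v0^2*sin(2*theta)/g = 332^2*sin(2*1°)/9.81 = 392.127 m
apex_dist = R/2 = 392.127/2 = 196.1 m

196.1 m


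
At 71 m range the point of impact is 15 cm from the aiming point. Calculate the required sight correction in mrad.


1 mrad subtends 1 cm per 10 m of range, so adj = error_cm / (dist_m / 10) = 15 / (71/10) = 2.113 mrad

2.113 mrad


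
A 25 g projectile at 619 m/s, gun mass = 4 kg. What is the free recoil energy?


v_r = m_p*v_p/m_gun = 0.025*619/4 = 3.86875 m/s, E_r = 0.5*m_gun*v_r^2 = 0.5*4*3.86875^2 = 29.93 J

29.93 J


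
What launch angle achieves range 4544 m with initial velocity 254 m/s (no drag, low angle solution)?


sin(2*theta) = R*g/v0^2 = 4544*9.81/254^2 = 0.690939, theta = arcsin(0.690939)/2 = 21.85°

21.85 degrees


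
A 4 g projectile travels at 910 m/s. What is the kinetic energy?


E = 0.5*m*v^2 = 0.5*0.004*910^2 = 1656 J

1656 J


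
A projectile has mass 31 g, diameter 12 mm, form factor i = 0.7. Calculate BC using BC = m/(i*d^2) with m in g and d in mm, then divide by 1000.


BC = m/(i*d^2*1000) = 31/(0.7 * 12^2 * 1000) = 0.0003075

0.0003075


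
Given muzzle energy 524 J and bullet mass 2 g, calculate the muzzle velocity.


v = sqrt(2*E/m) = sqrt(2*524/0.002) = 723.9 m/s

723.9 m/s


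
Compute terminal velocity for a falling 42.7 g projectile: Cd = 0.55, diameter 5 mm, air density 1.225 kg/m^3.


A = pi*(d/2)^2 = pi*(5/2000)^2 = 1.96350e-05 m^2
vt = sqrt(2mg/(Cd*rho*A)) = sqrt(2*0.0427*9.81/(0.55 * 1.225 * 1.96350e-05)) = 251.7 m/s

251.7 m/s


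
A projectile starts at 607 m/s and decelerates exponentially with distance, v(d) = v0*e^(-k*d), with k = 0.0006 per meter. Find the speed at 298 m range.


v = v0*exp(-k*d) = 607*exp(-0.0006*298) = 507.6 m/s

507.6 m/s


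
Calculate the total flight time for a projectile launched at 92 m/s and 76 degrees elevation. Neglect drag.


T = 2*v0*sin(theta)/g = 2*92*sin(76°)/9.81 = 18.2 s

18.2 s


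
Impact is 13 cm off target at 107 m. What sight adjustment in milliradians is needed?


1 mrad subtends 1 cm per 10 m of range, so adj = error_cm / (dist_m / 10) = 13 / (107/10) = 1.215 mrad

1.215 mrad


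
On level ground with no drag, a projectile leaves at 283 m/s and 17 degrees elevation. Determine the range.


R = v0^2 * sin(2*theta) / g = 283^2 * sin(2*17°) / 9.81 = 4565 m

4565 m


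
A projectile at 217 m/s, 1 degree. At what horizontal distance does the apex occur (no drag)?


R = v0^2*sin(2*theta)/g = 217^2*sin(2*1°)/9.81 = 167.521 m
apex_dist = R/2 = 167.521/2 = 83.76 m

83.76 m


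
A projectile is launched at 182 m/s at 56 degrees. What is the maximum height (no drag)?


H = (v0*sin(theta))^2 / (2g) = (182*sin(56°))^2 / (2*9.81) = 1160 m

1160 m


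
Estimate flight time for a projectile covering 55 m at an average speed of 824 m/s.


t = d/v = 55/824 = 0.06675 s

0.06675 s


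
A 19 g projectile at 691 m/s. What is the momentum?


p = m*v = 0.019*691 = 13.13 kg·m/s

13.13 kg·m/s


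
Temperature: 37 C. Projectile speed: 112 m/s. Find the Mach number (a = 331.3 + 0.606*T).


a = 331.3 + 0.606*(37) = 353.722 m/s
M = v/a = 112/353.722 = 0.3166

0.3166


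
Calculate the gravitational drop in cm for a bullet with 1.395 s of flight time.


drop = 0.5*g*t^2 = 0.5*9.81*1.395^2 = 9.54525 m ≈ 954.5 cm

954.5 cm


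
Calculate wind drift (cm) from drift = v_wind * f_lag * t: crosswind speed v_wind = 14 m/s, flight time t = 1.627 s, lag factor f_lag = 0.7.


drift = v_wind * lag * t = 14 * 0.7 * 1.627 = 15.9446 m ≈ 1594 cm

1594 cm


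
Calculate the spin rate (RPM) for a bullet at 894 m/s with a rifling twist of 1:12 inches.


twist_m = 12*0.0254 = 0.3048 m
spin = v/twist = 894/0.3048 = 2933.071 rev/s
RPM = spin*60 = 2933.071*60 ≈ 175984 RPM

175984 RPM


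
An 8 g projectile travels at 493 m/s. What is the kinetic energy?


E = 0.5*m*v^2 = 0.5*0.008*493^2 = 972.2 J

972.2 J


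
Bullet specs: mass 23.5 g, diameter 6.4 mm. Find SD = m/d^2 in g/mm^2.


SD = m/d^2 = 23.5/6.4^2 = 0.5737 g/mm^2

0.5737 g/mm^2


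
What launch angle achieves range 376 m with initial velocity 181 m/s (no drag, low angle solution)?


sin(2*theta) = R*g/v0^2 = 376*9.81/181^2 = 0.11259, theta = arcsin(0.11259)/2 = 3.232°

3.232 degrees


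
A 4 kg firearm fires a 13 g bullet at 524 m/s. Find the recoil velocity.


v_recoil = m_p * v_p / m_gun = 0.013 * 524 / 4 = 1.703 m/s

1.703 m/s


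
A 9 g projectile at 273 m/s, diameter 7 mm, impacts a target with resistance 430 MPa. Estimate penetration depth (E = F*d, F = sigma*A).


A = pi*(d/2)^2 = pi*(7/2)^2 = 38.4845 mm^2
E = 0.5*m*v^2 = 0.5*0.009*273^2 = 335.38 J
depth = E/(sigma*A) = 335.38 J / (430 MPa * 38.4845 mm^2) = 335.38/(430 * 38.4845) m = 0.0202667 m ≈ 20.27 mm

20.27 mm


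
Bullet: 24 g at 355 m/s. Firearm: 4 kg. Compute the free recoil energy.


v_r = m_p*v_p/m_gun = 0.024*355/4 = 2.13 m/s, E_r = 0.5*m_gun*v_r^2 = 0.5*4*2.13^2 = 9.074 J

9.074 J


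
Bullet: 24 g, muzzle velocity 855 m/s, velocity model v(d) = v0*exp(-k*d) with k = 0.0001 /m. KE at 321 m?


v = v0*exp(-k*d) = 855*exp(-0.0001*321) = 827.99 m/s
E = 0.5*m*v^2 = 0.5*0.024*827.99^2 = 8227 J

8227 J


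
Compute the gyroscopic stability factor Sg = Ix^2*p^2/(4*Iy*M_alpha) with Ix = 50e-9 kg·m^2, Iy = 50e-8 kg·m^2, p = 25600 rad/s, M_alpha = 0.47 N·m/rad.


Sg = Ix^2 * p^2 / (4 * Iy * M_alpha) = (50e-9)^2 * 25600^2 / (4 * 50e-8 * 0.47) = 1.743

1.743


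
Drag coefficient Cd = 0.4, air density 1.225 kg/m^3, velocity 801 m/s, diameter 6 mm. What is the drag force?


A = pi*(d/2)^2 = pi*(6/2000)^2 = 2.82743e-05 m^2
Fd = 0.5*Cd*rho*A*v^2 = 0.5*0.4*1.225*2.82743e-05*801^2 = 4.445 N

4.445 N


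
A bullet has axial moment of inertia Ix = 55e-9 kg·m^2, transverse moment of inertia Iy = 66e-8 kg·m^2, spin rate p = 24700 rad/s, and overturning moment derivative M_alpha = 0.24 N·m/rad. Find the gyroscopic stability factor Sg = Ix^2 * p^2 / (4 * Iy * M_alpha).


Sg = Ix^2 * p^2 / (4 * Iy * M_alpha) = (55e-9)^2 * 24700^2 / (4 * 66e-8 * 0.24) = 2.913

2.913


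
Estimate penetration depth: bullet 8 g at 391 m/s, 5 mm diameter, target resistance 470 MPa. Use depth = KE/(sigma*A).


A = pi*(d/2)^2 = pi*(5/2)^2 = 19.635 mm^2
E = 0.5*m*v^2 = 0.5*0.008*391^2 = 611.524 J
depth = E/(sigma*A) = 611.524 J / (470 MPa * 19.635 mm^2) = 611.524/(470 * 19.635) m = 0.0662652 m ≈ 66.27 mm

66.27 mm


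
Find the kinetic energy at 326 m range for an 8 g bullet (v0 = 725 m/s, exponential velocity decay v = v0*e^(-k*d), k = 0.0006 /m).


v = v0*exp(-k*d) = 725*exp(-0.0006*326) = 596.197 m/s
E = 0.5*m*v^2 = 0.5*0.008*596.197^2 = 1422 J

1422 J


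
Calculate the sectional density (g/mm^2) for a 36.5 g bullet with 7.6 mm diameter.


SD = m/d^2 = 36.5/7.6^2 = 0.6319 g/mm^2

0.6319 g/mm^2


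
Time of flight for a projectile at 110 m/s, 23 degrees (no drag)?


T = 2*v0*sin(theta)/g = 2*110*sin(23°)/9.81 = 8.763 s

8.763 s


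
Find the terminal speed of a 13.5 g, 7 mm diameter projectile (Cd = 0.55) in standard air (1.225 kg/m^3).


A = pi*(d/2)^2 = pi*(7/2000)^2 = 3.84845e-05 m^2
vt = sqrt(2mg/(Cd*rho*A)) = sqrt(2*0.0135*9.81/(0.55 * 1.225 * 3.84845e-05)) = 101.1 m/s

101.1 m/s


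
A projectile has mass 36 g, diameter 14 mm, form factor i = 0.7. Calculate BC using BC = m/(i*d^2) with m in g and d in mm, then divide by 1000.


BC = m/(i*d^2*1000) = 36/(0.7 * 14^2 * 1000) = 0.0002624

0.0002624


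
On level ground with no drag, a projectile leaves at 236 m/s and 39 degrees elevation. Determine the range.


R = v0^2 * sin(2*theta) / g = 236^2 * sin(2*39°) / 9.81 = 5553 m

5553 m


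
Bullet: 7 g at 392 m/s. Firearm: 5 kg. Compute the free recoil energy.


v_r = m_p*v_p/m_gun = 0.007*392/5 = 0.5488 m/s, E_r = 0.5*m_gun*v_r^2 = 0.5*5*0.5488^2 = 0.753 J

0.753 J


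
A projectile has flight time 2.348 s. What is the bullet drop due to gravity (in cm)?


drop = 0.5*g*t^2 = 0.5*9.81*2.348^2 = 27.0418 m ≈ 2704 cm

2704 cm


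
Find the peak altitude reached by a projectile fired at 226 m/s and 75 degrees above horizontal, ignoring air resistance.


H = (v0*sin(theta))^2 / (2g) = (226*sin(75°))^2 / (2*9.81) = 2429 m

2429 m


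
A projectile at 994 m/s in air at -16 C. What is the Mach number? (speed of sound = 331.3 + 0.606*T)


a = 331.3 + 0.606*(-16) = 321.604 m/s
M = v/a = 994/321.604 = 3.091

3.091


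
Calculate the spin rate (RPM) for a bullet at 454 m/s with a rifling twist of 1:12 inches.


twist_m = 12*0.0254 = 0.3048 m
spin = v/twist = 454/0.3048 = 1489.501 rev/s
RPM = spin*60 = 1489.501*60 ≈ 89370 RPM

89370 RPM


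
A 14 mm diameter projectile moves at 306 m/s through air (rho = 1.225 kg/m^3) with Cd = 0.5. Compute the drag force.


A = pi*(d/2)^2 = pi*(14/2000)^2 = 1.53938e-04 m^2
Fd = 0.5*Cd*rho*A*v^2 = 0.5*0.5*1.225*1.53938e-04*306^2 = 4.414 N

4.414 N


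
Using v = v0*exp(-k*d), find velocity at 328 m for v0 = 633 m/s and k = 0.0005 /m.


v = v0*exp(-k*d) = 633*exp(-0.0005*328) = 537.3 m/s

537.3 m/s


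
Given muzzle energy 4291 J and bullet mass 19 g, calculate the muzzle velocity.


v = sqrt(2*E/m) = sqrt(2*4291/0.019) = 672.1 m/s

672.1 m/s


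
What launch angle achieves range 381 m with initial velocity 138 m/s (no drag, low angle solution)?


sin(2*theta) = R*g/v0^2 = 381*9.81/138^2 = 0.196262, theta = arcsin(0.196262)/2 = 5.659°

5.659 degrees


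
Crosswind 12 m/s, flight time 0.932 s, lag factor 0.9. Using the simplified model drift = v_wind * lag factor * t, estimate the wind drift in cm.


drift = v_wind * lag * t = 12 * 0.9 * 0.932 = 10.0656 m ≈ 1007 cm

1007 cm


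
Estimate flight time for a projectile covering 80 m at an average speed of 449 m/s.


t = d/v = 80/449 = 0.1782 s

0.1782 s


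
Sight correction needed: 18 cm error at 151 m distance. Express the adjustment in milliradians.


1 mrad subtends 1 cm per 10 m of range, so adj = error_cm / (dist_m / 10) = 18 / (151/10) = 1.192 mrad

1.192 mrad


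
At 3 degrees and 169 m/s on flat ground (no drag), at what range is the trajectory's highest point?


R = v0^2*sin(2*theta)/g = 169^2*sin(2*3°)/9.81 = 304.326 m
apex_dist = R/2 = 304.326/2 = 152.2 m

152.2 m


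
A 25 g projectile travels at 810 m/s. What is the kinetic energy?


E = 0.5*m*v^2 = 0.5*0.025*810^2 = 8201 J

8201 J


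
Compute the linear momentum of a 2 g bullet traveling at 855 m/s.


p = m*v = 0.002*855 = 1.71 kg·m/s

1.71 kg·m/s


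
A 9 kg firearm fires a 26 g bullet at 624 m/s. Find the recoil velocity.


v_recoil = m_p * v_p / m_gun = 0.026 * 624 / 9 = 1.803 m/s

1.803 m/s


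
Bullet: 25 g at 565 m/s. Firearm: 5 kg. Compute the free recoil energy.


v_r = m_p*v_p/m_gun = 0.025*565/5 = 2.825 m/s, E_r = 0.5*m_gun*v_r^2 = 0.5*5*2.825^2 = 19.95 J

19.95 J


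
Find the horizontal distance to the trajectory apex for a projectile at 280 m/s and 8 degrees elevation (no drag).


R = v0^2*sin(2*theta)/g = 280^2*sin(2*8°)/9.81 = 2202.85 m
apex_dist = R/2 = 2202.85/2 = 1101 m

1101 m


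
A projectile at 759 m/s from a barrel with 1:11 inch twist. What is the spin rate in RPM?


twist_m = 11*0.0254 = 0.2794 m
spin = v/twist = 759/0.2794 = 2716.535 rev/s
RPM = spin*60 = 2716.535*60 ≈ 162992 RPM

162992 RPM


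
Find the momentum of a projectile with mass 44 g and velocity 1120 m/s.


p = m*v = 0.044*1120 = 49.28 kg·m/s

49.28 kg·m/s


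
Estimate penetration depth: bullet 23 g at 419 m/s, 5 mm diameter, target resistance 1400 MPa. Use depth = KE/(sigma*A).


A = pi*(d/2)^2 = pi*(5/2)^2 = 19.635 mm^2
E = 0.5*m*v^2 = 0.5*0.023*419^2 = 2018.95 J
depth = E/(sigma*A) = 2018.95 J / (1400 MPa * 19.635 mm^2) = 2018.95/(1400 * 19.635) m = 0.073446 m ≈ 73.45 mm

73.45 mm


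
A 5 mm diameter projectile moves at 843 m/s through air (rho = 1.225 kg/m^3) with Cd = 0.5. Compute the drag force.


A = pi*(d/2)^2 = pi*(5/2000)^2 = 1.96350e-05 m^2
Fd = 0.5*Cd*rho*A*v^2 = 0.5*0.5*1.225*1.96350e-05*843^2 = 4.273 N

4.273 N


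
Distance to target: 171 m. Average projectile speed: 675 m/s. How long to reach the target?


t = d/v = 171/675 = 0.2533 s

0.2533 s


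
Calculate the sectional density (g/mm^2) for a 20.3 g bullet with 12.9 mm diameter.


SD = m/d^2 = 20.3/12.9^2 = 0.122 g/mm^2

0.122 g/mm^2


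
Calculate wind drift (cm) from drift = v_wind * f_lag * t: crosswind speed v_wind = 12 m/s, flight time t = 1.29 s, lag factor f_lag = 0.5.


drift = v_wind * lag * t = 12 * 0.5 * 1.29 = 7.74 m ≈ 774 cm

774 cm


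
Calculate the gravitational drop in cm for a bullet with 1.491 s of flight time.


drop = 0.5*g*t^2 = 0.5*9.81*1.491^2 = 10.9042 m ≈ 1090 cm

1090 cm


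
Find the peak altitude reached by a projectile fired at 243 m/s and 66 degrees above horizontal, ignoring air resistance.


H = (v0*sin(theta))^2 / (2g) = (243*sin(66°))^2 / (2*9.81) = 2512 m

2512 m


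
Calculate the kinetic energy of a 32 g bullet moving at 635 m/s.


E = 0.5*m*v^2 = 0.5*0.032*635^2 = 6452 J

6452 J


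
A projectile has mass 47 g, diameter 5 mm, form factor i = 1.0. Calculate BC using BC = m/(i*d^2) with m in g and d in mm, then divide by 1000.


BC = m/(i*d^2*1000) = 47/(1.0 * 5^2 * 1000) = 0.00188

0.00188


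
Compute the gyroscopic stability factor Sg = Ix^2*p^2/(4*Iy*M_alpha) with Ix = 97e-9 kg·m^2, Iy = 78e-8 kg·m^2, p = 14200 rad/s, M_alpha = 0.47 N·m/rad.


Sg = Ix^2 * p^2 / (4 * Iy * M_alpha) = (97e-9)^2 * 14200^2 / (4 * 78e-8 * 0.47) = 1.294

1.294


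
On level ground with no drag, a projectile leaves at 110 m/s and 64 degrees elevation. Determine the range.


R = v0^2 * sin(2*theta) / g = 110^2 * sin(2*64°) / 9.81 = 972 m

972 m


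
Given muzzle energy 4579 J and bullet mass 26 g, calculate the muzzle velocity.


v = sqrt(2*E/m) = sqrt(2*4579/0.026) = 593.5 m/s

593.5 m/s


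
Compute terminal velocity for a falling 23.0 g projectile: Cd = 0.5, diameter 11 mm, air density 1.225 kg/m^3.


A = pi*(d/2)^2 = pi*(11/2000)^2 = 9.50332e-05 m^2
vt = sqrt(2mg/(Cd*rho*A)) = sqrt(2*0.023*9.81/(0.5 * 1.225 * 9.50332e-05)) = 88.05 m/s

88.05 m/s


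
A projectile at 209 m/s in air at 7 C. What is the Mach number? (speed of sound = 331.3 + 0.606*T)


a = 331.3 + 0.606*(7) = 335.542 m/s
M = v/a = 209/335.542 = 0.6229

0.6229


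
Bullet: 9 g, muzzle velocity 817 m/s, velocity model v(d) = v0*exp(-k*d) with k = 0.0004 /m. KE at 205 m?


v = v0*exp(-k*d) = 817*exp(-0.0004*205) = 752.679 m/s
E = 0.5*m*v^2 = 0.5*0.009*752.679^2 = 2549 J

2549 J


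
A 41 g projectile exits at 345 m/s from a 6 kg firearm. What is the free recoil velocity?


v_recoil = m_p * v_p / m_gun = 0.041 * 345 / 6 = 2.358 m/s

2.358 m/s
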